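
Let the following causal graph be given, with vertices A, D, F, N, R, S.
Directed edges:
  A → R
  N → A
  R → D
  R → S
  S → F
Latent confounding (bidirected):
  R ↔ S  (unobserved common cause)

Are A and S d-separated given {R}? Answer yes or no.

Bayes-Ball from A | {R} reaches {F,N,S}.
S ∈ reach(A|{R}) ⇒ A ⊥̸ S | {R}.

No — A and S are d-connected given {R}.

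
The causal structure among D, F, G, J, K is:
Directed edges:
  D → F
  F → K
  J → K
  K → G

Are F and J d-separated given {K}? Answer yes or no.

No — F and J are d-connected given {K}.

Bayes-Ball from F | {K} reaches {D,J}.
J ∈ reach(F|{K}) ⇒ F ⊥̸ J | {K}.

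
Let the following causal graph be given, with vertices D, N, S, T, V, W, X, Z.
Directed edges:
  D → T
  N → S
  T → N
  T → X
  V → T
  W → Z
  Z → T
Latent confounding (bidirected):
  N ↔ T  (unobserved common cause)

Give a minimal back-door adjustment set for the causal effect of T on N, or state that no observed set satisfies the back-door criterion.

T→N: no observed back-door set.

desc(T)\{T}={N,S,X}; candidates ⊆ {D,V,W,Z}.
T↔N: latent back-door arc(s) into T.
size 0: {}; under {} T still reaches {D,N,S,V,W,Z} ∋ N.
size 1: {D}, {V}, {W} …(+1); under {D} T still reaches {N,S,V,W,Z} ∋ N.
size 2: {D,V}, {D,W}, {D,Z} …(+3); under {D,V} T still reaches {N,S,W,Z} ∋ N.
T↔N cannot be blocked by any observed set — no back-door set.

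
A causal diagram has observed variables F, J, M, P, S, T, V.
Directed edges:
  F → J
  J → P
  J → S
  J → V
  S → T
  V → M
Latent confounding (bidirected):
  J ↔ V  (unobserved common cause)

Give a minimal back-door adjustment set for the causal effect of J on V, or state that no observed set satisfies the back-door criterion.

desc(J)\{J}={M,P,S,T,V}; candidates ⊆ {F}.
J↔V: latent back-door arc(s) into J.
size 0: {}; under {} J still reaches {F,M,V} ∋ V.
size 1: {F}; under {F} J still reaches {M,V} ∋ V.
J↔V cannot be blocked by any observed set — no back-door set.

J→V: no observed back-door set.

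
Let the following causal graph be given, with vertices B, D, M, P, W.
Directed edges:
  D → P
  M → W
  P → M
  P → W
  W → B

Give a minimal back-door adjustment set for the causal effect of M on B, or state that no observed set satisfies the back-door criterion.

desc(M)\{M}={B,W}; candidates ⊆ {D,P}.
size 0: {}; under {} M still reaches {B,D,P,W} ∋ B.
{P}: M⊥B given {P} in G with M→· removed — back-door holds.

M→B: minimal back-door set {P}.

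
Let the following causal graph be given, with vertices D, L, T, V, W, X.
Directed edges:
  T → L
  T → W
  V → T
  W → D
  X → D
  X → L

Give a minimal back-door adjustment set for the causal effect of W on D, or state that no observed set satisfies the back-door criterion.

desc(W)\{W}={D}; candidates ⊆ {L,T,V,X}.
∅: W⊥D given ∅ in G with W→· removed — back-door holds.

W→D: minimal back-door set ∅.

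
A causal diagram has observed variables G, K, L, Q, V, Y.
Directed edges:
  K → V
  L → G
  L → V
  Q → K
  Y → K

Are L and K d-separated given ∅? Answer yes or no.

Yes — L ⊥ K | ∅.

Bayes-Ball from L | ∅ reaches {G,V}.
K ∉ reach(L|∅) ⇒ L ⊥ K | ∅.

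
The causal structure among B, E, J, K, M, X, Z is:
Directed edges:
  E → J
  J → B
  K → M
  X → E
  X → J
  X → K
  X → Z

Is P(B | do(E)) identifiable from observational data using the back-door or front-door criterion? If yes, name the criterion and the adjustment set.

desc(E)\{E}={B,J}; candidates ⊆ {K,M,X,Z}.
size 0: {}; under {} E still reaches {B,J,K,M,X,Z} ∋ B.
{X}: E⊥B given {X} in G with E→· removed — back-door holds.
P(B|do(E)) = Σ_{X} P(B|E,X)·P(X).

P(B|do(E)): backdoor, adjust for {X}.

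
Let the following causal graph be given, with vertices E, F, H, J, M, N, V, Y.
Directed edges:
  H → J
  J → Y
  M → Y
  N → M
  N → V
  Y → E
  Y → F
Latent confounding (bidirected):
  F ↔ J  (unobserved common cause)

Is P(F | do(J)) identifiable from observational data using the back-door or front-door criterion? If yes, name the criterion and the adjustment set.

P(F|do(J)): frontdoor, adjust for {Y}.

desc(J)\{J}={E,F,Y}; candidates ⊆ {H,M,N,V}.
J↔F: latent back-door arc(s) into J.
size 0: {}; under {} J still reaches {F,H} ∋ F.
size 1: {H}, {M}, {N} …(+1); under {H} J still reaches {F} ∋ F.
size 2: {H,M}, {H,N}, {H,V} …(+3); under {H,M} J still reaches {F} ∋ F.
J↔F cannot be blocked by any observed set — no back-door set.
{Y}: (i) intercepts every directed J→F path; (ii) no back-door J→{Y}; (iii) {J} blocks every back-door {Y}→F. Front-door holds.
P(F|do(J)) = Σ_{Y} P(Y|J) Σ_{J'} P(F|Y,J')P(J').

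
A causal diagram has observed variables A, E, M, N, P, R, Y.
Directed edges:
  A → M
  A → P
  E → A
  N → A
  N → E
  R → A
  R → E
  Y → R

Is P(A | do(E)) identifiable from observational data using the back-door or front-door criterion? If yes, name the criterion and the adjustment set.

desc(E)\{E}={A,M,P}; candidates ⊆ {N,R,Y}.
size 0: {}; under {} E still reaches {A,M,N,P,R,Y} ∋ A.
size 1: {N}, {R}, {Y}; under {N} E still reaches {A,M,P,R,Y} ∋ A.
{N,R}: E⊥A given {N,R} in G with E→· removed — back-door holds.
P(A|do(E)) = Σ_{N,R} P(A|E,N,R)·P(N,R).

P(A|do(E)): backdoor, adjust for {N, R}.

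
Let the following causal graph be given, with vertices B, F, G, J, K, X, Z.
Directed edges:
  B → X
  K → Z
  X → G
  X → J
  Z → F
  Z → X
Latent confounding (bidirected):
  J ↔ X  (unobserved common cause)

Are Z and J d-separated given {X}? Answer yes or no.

Bayes-Ball from Z | {X} reaches {B,F,J,K}.
J ∈ reach(Z|{X}) ⇒ Z ⊥̸ J | {X}.

No — Z and J are d-connected given {X}.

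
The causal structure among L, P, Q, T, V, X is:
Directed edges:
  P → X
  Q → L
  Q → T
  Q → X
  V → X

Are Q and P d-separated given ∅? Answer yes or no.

Bayes-Ball from Q | ∅ reaches {L,T,X}.
P ∉ reach(Q|∅) ⇒ Q ⊥ P | ∅.

Yes — Q ⊥ P | ∅.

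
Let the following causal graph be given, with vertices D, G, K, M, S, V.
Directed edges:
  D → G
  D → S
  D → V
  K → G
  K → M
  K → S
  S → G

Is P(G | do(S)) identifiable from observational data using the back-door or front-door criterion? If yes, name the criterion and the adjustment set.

P(G|do(S)): backdoor, adjust for {D, K}.

desc(S)\{S}={G}; candidates ⊆ {D,K,M,V}.
size 0: {}; under {} S still reaches {D,G,K,M,V} ∋ G.
size 1: {D}, {K}, {M} …(+1); under {D} S still reaches {G,K,M} ∋ G.
{D,K}: S⊥G given {D,K} in G with S→· removed — back-door holds.
P(G|do(S)) = Σ_{D,K} P(G|S,D,K)·P(D,K).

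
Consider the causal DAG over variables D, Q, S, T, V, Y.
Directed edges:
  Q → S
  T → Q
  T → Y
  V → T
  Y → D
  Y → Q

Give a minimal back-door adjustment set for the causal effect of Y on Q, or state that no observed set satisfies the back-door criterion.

desc(Y)\{Y}={D,Q,S}; candidates ⊆ {T,V}.
size 0: {}; under {} Y still reaches {Q,S,T,V} ∋ Q.
{T}: Y⊥Q given {T} in G with Y→· removed — back-door holds.

Y→Q: minimal back-door set {T}.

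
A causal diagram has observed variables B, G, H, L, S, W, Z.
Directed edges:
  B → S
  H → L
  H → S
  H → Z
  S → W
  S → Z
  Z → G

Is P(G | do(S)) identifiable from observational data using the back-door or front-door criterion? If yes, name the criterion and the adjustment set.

desc(S)\{S}={G,W,Z}; candidates ⊆ {B,H,L}.
size 0: {}; under {} S still reaches {B,G,H,L,Z} ∋ G.
{H}: S⊥G given {H} in G with S→· removed — back-door holds.
P(G|do(S)) = Σ_{H} P(G|S,H)·P(H).

P(G|do(S)): backdoor, adjust for {H}.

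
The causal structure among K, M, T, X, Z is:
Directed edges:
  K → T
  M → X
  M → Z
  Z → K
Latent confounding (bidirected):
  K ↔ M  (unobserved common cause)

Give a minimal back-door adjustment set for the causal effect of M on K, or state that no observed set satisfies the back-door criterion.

M→K: no observed back-door set.

desc(M)\{M}={K,T,X,Z}; candidates ⊆ {—}.
M↔K: latent back-door arc(s) into M.
size 0: {}; under {} M still reaches {K,T} ∋ K.
M↔K cannot be blocked by any observed set — no back-door set.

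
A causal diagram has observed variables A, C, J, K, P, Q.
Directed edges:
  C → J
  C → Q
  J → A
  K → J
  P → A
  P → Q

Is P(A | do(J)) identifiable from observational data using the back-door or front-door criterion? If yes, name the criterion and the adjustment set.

P(A|do(J)): backdoor, adjust for ∅.

desc(J)\{J}={A}; candidates ⊆ {C,K,P,Q}.
∅: J⊥A given ∅ in G with J→· removed — back-door holds.
P(A|do(J)) = P(A|J) — no adjustment needed.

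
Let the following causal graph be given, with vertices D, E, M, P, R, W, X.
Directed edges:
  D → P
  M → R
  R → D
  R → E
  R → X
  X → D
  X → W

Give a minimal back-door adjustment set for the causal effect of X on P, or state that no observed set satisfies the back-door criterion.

desc(X)\{X}={D,P,W}; candidates ⊆ {E,M,R}.
size 0: {}; under {} X still reaches {D,E,M,P,R} ∋ P.
{R}: X⊥P given {R} in G with X→· removed — back-door holds.

X→P: minimal back-door set {R}.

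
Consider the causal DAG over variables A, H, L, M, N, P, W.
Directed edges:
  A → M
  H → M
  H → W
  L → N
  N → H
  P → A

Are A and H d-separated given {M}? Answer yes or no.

No — A and H are d-connected given {M}.

Bayes-Ball from A | {M} reaches {H,L,N,P,W}.
H ∈ reach(A|{M}) ⇒ A ⊥̸ H | {M}.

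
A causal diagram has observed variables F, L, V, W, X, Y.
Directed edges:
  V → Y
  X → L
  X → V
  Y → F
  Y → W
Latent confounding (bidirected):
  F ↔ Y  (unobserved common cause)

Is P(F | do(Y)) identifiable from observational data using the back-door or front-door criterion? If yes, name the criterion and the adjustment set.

desc(Y)\{Y}={F,W}; candidates ⊆ {L,V,X}.
Y↔F: latent back-door arc(s) into Y.
size 0: {}; under {} Y still reaches {F,L,V,X} ∋ F.
size 1: {L}, {V}, {X}; under {L} Y still reaches {F,V,X} ∋ F.
size 2: {L,V}, {L,X}, {V,X}; under {L,V} Y still reaches {F} ∋ F.
Y↔F cannot be blocked by any observed set — no back-door set.
No mediator lies on a directed Y→…→F path.
Neither criterion identifies P(F|do(Y)) in this graph.

P(F|do(Y)): not identifiable (no BD/FD set).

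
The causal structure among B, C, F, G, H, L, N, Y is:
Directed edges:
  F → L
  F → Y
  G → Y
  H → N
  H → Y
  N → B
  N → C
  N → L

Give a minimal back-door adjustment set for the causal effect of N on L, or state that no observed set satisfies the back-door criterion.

desc(N)\{N}={B,C,L}; candidates ⊆ {F,G,H,Y}.
∅: N⊥L given ∅ in G with N→· removed — back-door holds.

N→L: minimal back-door set ∅.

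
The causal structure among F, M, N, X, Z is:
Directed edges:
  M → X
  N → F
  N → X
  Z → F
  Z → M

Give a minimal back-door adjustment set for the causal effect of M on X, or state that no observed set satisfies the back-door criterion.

M→X: minimal back-door set ∅.

desc(M)\{M}={X}; candidates ⊆ {F,N,Z}.
∅: M⊥X given ∅ in G with M→· removed — back-door holds.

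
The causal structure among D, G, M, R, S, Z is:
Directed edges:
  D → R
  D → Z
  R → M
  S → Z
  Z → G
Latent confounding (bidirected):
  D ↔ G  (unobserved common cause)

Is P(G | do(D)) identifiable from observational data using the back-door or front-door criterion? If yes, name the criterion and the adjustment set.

desc(D)\{D}={G,M,R,Z}; candidates ⊆ {S}.
D↔G: latent back-door arc(s) into D.
size 0: {}; under {} D still reaches {G} ∋ G.
size 1: {S}; under {S} D still reaches {G} ∋ G.
D↔G cannot be blocked by any observed set — no back-door set.
{Z}: (i) intercepts every directed D→G path; (ii) no back-door D→{Z}; (iii) {D} blocks every back-door {Z}→G. Front-door holds.
P(G|do(D)) = Σ_{Z} P(Z|D) Σ_{D'} P(G|Z,D')P(D').

P(G|do(D)): frontdoor, adjust for {Z}.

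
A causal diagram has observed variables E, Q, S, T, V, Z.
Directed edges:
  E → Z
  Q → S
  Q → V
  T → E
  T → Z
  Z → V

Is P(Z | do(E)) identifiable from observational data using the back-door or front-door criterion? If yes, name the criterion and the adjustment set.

desc(E)\{E}={V,Z}; candidates ⊆ {Q,S,T}.
size 0: {}; under {} E still reaches {T,V,Z} ∋ Z.
{T}: E⊥Z given {T} in G with E→· removed — back-door holds.
P(Z|do(E)) = Σ_{T} P(Z|E,T)·P(T).

P(Z|do(E)): backdoor, adjust for {T}.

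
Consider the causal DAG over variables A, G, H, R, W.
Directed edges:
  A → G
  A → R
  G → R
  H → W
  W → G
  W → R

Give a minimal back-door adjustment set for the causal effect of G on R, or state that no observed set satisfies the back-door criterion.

desc(G)\{G}={R}; candidates ⊆ {A,H,W}.
size 0: {}; under {} G still reaches {A,H,R,W} ∋ R.
size 1: {A}, {H}, {W}; under {A} G still reaches {H,R,W} ∋ R.
{A,W}: G⊥R given {A,W} in G with G→· removed — back-door holds.

G→R: minimal back-door set {A, W}.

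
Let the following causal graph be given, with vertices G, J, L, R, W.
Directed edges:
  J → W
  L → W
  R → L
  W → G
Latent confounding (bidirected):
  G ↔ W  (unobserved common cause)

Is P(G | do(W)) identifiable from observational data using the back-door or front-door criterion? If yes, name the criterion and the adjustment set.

desc(W)\{W}={G}; candidates ⊆ {J,L,R}.
W↔G: latent back-door arc(s) into W.
size 0: {}; under {} W still reaches {G,J,L,R} ∋ G.
size 1: {J}, {L}, {R}; under {J} W still reaches {G,L,R} ∋ G.
size 2: {J,L}, {J,R}, {L,R}; under {J,L} W still reaches {G} ∋ G.
W↔G cannot be blocked by any observed set — no back-door set.
No mediator lies on a directed W→…→G path.
Neither criterion identifies P(G|do(W)) in this graph.

P(G|do(W)): not identifiable (no BD/FD set).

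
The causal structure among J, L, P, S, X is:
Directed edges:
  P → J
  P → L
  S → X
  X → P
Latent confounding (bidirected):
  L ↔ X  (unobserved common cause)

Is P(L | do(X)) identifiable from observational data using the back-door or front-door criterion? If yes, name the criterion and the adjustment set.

desc(X)\{X}={J,L,P}; candidates ⊆ {S}.
X↔L: latent back-door arc(s) into X.
size 0: {}; under {} X still reaches {L,S} ∋ L.
size 1: {S}; under {S} X still reaches {L} ∋ L.
X↔L cannot be blocked by any observed set — no back-door set.
{P}: (i) intercepts every directed X→L path; (ii) no back-door X→{P}; (iii) {X} blocks every back-door {P}→L. Front-door holds.
P(L|do(X)) = Σ_{P} P(P|X) Σ_{X'} P(L|P,X')P(X').

P(L|do(X)): frontdoor, adjust for {P}.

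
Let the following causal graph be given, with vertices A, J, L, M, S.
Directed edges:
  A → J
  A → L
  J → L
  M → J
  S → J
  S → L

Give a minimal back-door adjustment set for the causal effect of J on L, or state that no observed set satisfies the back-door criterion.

desc(J)\{J}={L}; candidates ⊆ {A,M,S}.
size 0: {}; under {} J still reaches {A,L,M,S} ∋ L.
size 1: {A}, {M}, {S}; under {A} J still reaches {L,M,S} ∋ L.
{A,S}: J⊥L given {A,S} in G with J→· removed — back-door holds.

J→L: minimal back-door set {A, S}.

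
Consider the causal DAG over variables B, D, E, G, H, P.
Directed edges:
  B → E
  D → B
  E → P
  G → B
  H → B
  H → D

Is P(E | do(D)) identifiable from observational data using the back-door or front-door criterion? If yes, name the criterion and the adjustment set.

P(E|do(D)): backdoor, adjust for {H}.

desc(D)\{D}={B,E,P}; candidates ⊆ {G,H}.
size 0: {}; under {} D still reaches {B,E,H,P} ∋ E.
{H}: D⊥E given {H} in G with D→· removed — back-door holds.
P(E|do(D)) = Σ_{H} P(E|D,H)·P(H).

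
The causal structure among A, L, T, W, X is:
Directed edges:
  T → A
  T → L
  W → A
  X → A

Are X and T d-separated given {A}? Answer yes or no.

No — X and T are d-connected given {A}.

Bayes-Ball from X | {A} reaches {L,T,W}.
T ∈ reach(X|{A}) ⇒ X ⊥̸ T | {A}.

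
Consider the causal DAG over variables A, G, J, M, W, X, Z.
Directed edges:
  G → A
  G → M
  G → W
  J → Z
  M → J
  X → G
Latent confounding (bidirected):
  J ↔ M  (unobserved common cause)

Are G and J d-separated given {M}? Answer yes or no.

Bayes-Ball from G | {M} reaches {A,J,W,X,Z}.
J ∈ reach(G|{M}) ⇒ G ⊥̸ J | {M}.

No — G and J are d-connected given {M}.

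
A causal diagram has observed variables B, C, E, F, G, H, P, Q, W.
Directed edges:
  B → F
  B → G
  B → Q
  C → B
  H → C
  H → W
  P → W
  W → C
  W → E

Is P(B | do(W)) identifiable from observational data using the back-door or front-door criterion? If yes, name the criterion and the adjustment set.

desc(W)\{W}={B,C,E,F,G,Q}; candidates ⊆ {H,P}.
size 0: {}; under {} W still reaches {B,C,F,G,H,P,Q} ∋ B.
{H}: W⊥B given {H} in G with W→· removed — back-door holds.
P(B|do(W)) = Σ_{H} P(B|W,H)·P(H).

P(B|do(W)): backdoor, adjust for {H}.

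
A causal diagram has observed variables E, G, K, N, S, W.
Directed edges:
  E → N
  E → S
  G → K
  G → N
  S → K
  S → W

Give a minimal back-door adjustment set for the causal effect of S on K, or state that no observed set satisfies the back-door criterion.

desc(S)\{S}={K,W}; candidates ⊆ {E,G,N}.
∅: S⊥K given ∅ in G with S→· removed — back-door holds.

S→K: minimal back-door set ∅.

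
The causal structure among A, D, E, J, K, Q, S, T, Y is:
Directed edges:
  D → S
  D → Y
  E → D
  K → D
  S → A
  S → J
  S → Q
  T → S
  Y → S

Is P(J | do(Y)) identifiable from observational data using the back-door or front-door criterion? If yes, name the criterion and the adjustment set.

desc(Y)\{Y}={A,J,Q,S}; candidates ⊆ {D,E,K,T}.
size 0: {}; under {} Y still reaches {A,D,E,J,K,Q,S} ∋ J.
{D}: Y⊥J given {D} in G with Y→· removed — back-door holds.
P(J|do(Y)) = Σ_{D} P(J|Y,D)·P(D).

P(J|do(Y)): backdoor, adjust for {D}.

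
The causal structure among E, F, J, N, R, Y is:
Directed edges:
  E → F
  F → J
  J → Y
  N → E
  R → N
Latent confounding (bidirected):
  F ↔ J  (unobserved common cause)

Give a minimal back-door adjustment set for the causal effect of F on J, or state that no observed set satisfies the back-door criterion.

desc(F)\{F}={J,Y}; candidates ⊆ {E,N,R}.
F↔J: latent back-door arc(s) into F.
size 0: {}; under {} F still reaches {E,J,N,R,Y} ∋ J.
size 1: {E}, {N}, {R}; under {E} F still reaches {J,Y} ∋ J.
size 2: {E,N}, {E,R}, {N,R}; under {E,N} F still reaches {J,Y} ∋ J.
F↔J cannot be blocked by any observed set — no back-door set.

F→J: no observed back-door set.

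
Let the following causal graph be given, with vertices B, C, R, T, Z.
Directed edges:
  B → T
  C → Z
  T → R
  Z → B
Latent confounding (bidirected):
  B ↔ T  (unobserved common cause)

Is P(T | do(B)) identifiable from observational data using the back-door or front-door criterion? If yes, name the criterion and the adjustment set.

desc(B)\{B}={R,T}; candidates ⊆ {C,Z}.
B↔T: latent back-door arc(s) into B.
size 0: {}; under {} B still reaches {C,R,T,Z} ∋ T.
size 1: {C}, {Z}; under {C} B still reaches {R,T,Z} ∋ T.
size 2: {C,Z}; under {C,Z} B still reaches {R,T} ∋ T.
B↔T cannot be blocked by any observed set — no back-door set.
No mediator lies on a directed B→…→T path.
Neither criterion identifies P(T|do(B)) in this graph.

P(T|do(B)): not identifiable (no BD/FD set).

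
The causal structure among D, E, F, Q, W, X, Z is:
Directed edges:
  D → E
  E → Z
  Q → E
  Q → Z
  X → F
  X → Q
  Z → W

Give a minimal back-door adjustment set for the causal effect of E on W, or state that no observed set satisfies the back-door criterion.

desc(E)\{E}={W,Z}; candidates ⊆ {D,F,Q,X}.
size 0: {}; under {} E still reaches {D,F,Q,W,X,Z} ∋ W.
{Q}: E⊥W given {Q} in G with E→· removed — back-door holds.

E→W: minimal back-door set {Q}.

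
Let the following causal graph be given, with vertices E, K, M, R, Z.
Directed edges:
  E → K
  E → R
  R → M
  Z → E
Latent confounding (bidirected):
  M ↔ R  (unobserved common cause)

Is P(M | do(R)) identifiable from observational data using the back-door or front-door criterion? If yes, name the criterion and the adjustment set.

desc(R)\{R}={M}; candidates ⊆ {E,K,Z}.
R↔M: latent back-door arc(s) into R.
size 0: {}; under {} R still reaches {E,K,M,Z} ∋ M.
size 1: {E}, {K}, {Z}; under {E} R still reaches {M} ∋ M.
size 2: {E,K}, {E,Z}, {K,Z}; under {E,K} R still reaches {M} ∋ M.
R↔M cannot be blocked by any observed set — no back-door set.
No mediator lies on a directed R→…→M path.
Neither criterion identifies P(M|do(R)) in this graph.

P(M|do(R)): not identifiable (no BD/FD set).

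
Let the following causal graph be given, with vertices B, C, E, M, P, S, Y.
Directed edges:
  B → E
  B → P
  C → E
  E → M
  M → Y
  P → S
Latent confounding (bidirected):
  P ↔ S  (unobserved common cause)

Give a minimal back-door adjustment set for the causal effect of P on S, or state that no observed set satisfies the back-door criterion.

P→S: no observed back-door set.

desc(P)\{P}={S}; candidates ⊆ {B,C,E,M,Y}.
P↔S: latent back-door arc(s) into P.
size 0: {}; under {} P still reaches {B,E,M,S,Y} ∋ S.
size 1: {B}, {C}, {E} …(+2); under {B} P still reaches {S} ∋ S.
size 2: {B,C}, {B,E}, {B,M} …(+7); under {B,C} P still reaches {S} ∋ S.
P↔S cannot be blocked by any observed set — no back-door set.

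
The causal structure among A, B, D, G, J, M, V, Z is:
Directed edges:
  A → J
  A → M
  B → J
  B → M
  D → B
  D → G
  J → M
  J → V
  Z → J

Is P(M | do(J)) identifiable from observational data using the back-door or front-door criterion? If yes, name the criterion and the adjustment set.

desc(J)\{J}={M,V}; candidates ⊆ {A,B,D,G,Z}.
size 0: {}; under {} J still reaches {A,B,D,G,M,Z} ∋ M.
size 1: {A}, {B}, {D} …(+2); under {A} J still reaches {B,D,G,M,Z} ∋ M.
{A,B}: J⊥M given {A,B} in G with J→· removed — back-door holds.
P(M|do(J)) = Σ_{A,B} P(M|J,A,B)·P(A,B).

P(M|do(J)): backdoor, adjust for {A, B}.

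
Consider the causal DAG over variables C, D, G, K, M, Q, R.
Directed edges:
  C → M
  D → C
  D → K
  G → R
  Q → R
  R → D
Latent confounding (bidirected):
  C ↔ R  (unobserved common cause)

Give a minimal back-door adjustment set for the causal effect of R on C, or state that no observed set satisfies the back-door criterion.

R→C: no observed back-door set.

desc(R)\{R}={C,D,K,M}; candidates ⊆ {G,Q}.
R↔C: latent back-door arc(s) into R.
size 0: {}; under {} R still reaches {C,G,M,Q} ∋ C.
size 1: {G}, {Q}; under {G} R still reaches {C,M,Q} ∋ C.
size 2: {G,Q}; under {G,Q} R still reaches {C,M} ∋ C.
R↔C cannot be blocked by any observed set — no back-door set.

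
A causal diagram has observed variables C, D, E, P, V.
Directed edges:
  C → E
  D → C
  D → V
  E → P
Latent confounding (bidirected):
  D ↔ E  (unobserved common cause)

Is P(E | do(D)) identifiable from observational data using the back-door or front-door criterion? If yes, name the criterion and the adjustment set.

desc(D)\{D}={C,E,P,V}; candidates ⊆ {—}.
D↔E: latent back-door arc(s) into D.
size 0: {}; under {} D still reaches {E,P} ∋ E.
D↔E cannot be blocked by any observed set — no back-door set.
{C}: (i) intercepts every directed D→E path; (ii) no back-door D→{C}; (iii) {D} blocks every back-door {C}→E. Front-door holds.
P(E|do(D)) = Σ_{C} P(C|D) Σ_{D'} P(E|C,D')P(D').

P(E|do(D)): frontdoor, adjust for {C}.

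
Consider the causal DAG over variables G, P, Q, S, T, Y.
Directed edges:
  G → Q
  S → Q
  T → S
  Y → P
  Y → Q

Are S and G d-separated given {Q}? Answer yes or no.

No — S and G are d-connected given {Q}.

Bayes-Ball from S | {Q} reaches {G,P,T,Y}.
G ∈ reach(S|{Q}) ⇒ S ⊥̸ G | {Q}.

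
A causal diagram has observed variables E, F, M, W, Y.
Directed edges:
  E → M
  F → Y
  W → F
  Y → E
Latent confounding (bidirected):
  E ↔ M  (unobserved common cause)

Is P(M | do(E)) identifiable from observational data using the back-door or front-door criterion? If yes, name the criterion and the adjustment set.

P(M|do(E)): not identifiable (no BD/FD set).

desc(E)\{E}={M}; candidates ⊆ {F,W,Y}.
E↔M: latent back-door arc(s) into E.
size 0: {}; under {} E still reaches {F,M,W,Y} ∋ M.
size 1: {F}, {W}, {Y}; under {F} E still reaches {M,Y} ∋ M.
size 2: {F,W}, {F,Y}, {W,Y}; under {F,W} E still reaches {M,Y} ∋ M.
E↔M cannot be blocked by any observed set — no back-door set.
No mediator lies on a directed E→…→M path.
Neither criterion identifies P(M|do(E)) in this graph.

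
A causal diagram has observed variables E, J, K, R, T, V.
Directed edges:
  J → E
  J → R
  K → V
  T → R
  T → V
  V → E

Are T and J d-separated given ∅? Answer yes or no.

Bayes-Ball from T | ∅ reaches {E,R,V}.
J ∉ reach(T|∅) ⇒ T ⊥ J | ∅.

Yes — T ⊥ J | ∅.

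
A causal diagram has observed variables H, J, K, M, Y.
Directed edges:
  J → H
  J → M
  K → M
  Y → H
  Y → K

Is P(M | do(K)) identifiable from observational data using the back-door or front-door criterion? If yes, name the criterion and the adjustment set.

P(M|do(K)): backdoor, adjust for ∅.

desc(K)\{K}={M}; candidates ⊆ {H,J,Y}.
∅: K⊥M given ∅ in G with K→· removed — back-door holds.
P(M|do(K)) = P(M|K) — no adjustment needed.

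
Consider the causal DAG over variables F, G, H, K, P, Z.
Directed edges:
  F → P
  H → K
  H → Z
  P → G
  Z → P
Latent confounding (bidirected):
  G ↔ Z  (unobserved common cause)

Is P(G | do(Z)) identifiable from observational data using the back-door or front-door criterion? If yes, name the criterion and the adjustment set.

P(G|do(Z)): frontdoor, adjust for {P}.

desc(Z)\{Z}={G,P}; candidates ⊆ {F,H,K}.
Z↔G: latent back-door arc(s) into Z.
size 0: {}; under {} Z still reaches {G,H,K} ∋ G.
size 1: {F}, {H}, {K}; under {F} Z still reaches {G,H,K} ∋ G.
size 2: {F,H}, {F,K}, {H,K}; under {F,H} Z still reaches {G} ∋ G.
Z↔G cannot be blocked by any observed set — no back-door set.
{P}: (i) intercepts every directed Z→G path; (ii) no back-door Z→{P}; (iii) {Z} blocks every back-door {P}→G. Front-door holds.
P(G|do(Z)) = Σ_{P} P(P|Z) Σ_{Z'} P(G|P,Z')P(Z').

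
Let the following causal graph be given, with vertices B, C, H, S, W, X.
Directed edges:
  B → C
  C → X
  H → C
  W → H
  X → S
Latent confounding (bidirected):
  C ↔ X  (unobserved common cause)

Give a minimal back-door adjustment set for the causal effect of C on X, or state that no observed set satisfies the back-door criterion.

desc(C)\{C}={S,X}; candidates ⊆ {B,H,W}.
C↔X: latent back-door arc(s) into C.
size 0: {}; under {} C still reaches {B,H,S,W,X} ∋ X.
size 1: {B}, {H}, {W}; under {B} C still reaches {H,S,W,X} ∋ X.
size 2: {B,H}, {B,W}, {H,W}; under {B,H} C still reaches {S,X} ∋ X.
C↔X cannot be blocked by any observed set — no back-door set.

C→X: no observed back-door set.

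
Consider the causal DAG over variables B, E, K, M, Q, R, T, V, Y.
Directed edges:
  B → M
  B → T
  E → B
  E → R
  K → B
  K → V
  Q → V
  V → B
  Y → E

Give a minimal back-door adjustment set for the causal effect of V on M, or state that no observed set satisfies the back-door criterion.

V→M: minimal back-door set {K}.

desc(V)\{V}={B,M,T}; candidates ⊆ {E,K,Q,R,Y}.
size 0: {}; under {} V still reaches {B,K,M,Q,T} ∋ M.
{K}: V⊥M given {K} in G with V→· removed — back-door holds.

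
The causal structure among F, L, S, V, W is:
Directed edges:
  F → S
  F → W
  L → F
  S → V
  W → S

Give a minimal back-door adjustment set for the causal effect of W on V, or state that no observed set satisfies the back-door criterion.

W→V: minimal back-door set {F}.

desc(W)\{W}={S,V}; candidates ⊆ {F,L}.
size 0: {}; under {} W still reaches {F,L,S,V} ∋ V.
{F}: W⊥V given {F} in G with W→· removed — back-door holds.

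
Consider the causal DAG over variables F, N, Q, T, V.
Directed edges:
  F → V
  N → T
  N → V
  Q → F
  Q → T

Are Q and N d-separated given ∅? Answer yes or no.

Yes — Q ⊥ N | ∅.

Bayes-Ball from Q | ∅ reaches {F,T,V}.
N ∉ reach(Q|∅) ⇒ Q ⊥ N | ∅.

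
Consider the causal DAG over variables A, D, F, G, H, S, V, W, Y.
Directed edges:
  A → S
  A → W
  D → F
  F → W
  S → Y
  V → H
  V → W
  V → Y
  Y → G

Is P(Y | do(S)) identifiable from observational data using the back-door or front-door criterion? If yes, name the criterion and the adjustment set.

P(Y|do(S)): backdoor, adjust for ∅.

desc(S)\{S}={G,Y}; candidates ⊆ {A,D,F,H,V,W}.
∅: S⊥Y given ∅ in G with S→· removed — back-door holds.
P(Y|do(S)) = P(Y|S) — no adjustment needed.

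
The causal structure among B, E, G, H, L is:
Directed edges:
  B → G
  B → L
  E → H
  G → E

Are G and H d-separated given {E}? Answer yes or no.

Bayes-Ball from G | {E} reaches {B,L}.
H ∉ reach(G|{E}) ⇒ G ⊥ H | {E}.

Yes — G ⊥ H | {E}.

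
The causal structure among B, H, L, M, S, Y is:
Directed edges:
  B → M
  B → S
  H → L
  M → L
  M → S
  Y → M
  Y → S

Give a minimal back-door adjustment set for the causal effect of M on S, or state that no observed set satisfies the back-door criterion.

desc(M)\{M}={L,S}; candidates ⊆ {B,H,Y}.
size 0: {}; under {} M still reaches {B,S,Y} ∋ S.
size 1: {B}, {H}, {Y}; under {B} M still reaches {S,Y} ∋ S.
{B,Y}: M⊥S given {B,Y} in G with M→· removed — back-door holds.

M→S: minimal back-door set {B, Y}.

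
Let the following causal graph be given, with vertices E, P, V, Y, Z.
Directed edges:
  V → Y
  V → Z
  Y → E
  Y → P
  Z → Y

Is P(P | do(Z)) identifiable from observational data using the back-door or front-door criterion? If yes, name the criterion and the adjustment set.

P(P|do(Z)): backdoor, adjust for {V}.

desc(Z)\{Z}={E,P,Y}; candidates ⊆ {V}.
size 0: {}; under {} Z still reaches {E,P,V,Y} ∋ P.
{V}: Z⊥P given {V} in G with Z→· removed — back-door holds.
P(P|do(Z)) = Σ_{V} P(P|Z,V)·P(V).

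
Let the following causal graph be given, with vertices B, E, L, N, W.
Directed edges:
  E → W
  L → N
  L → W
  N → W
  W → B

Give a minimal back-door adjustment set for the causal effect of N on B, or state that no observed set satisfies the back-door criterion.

desc(N)\{N}={B,W}; candidates ⊆ {E,L}.
size 0: {}; under {} N still reaches {B,L,W} ∋ B.
{L}: N⊥B given {L} in G with N→· removed — back-door holds.

N→B: minimal back-door set {L}.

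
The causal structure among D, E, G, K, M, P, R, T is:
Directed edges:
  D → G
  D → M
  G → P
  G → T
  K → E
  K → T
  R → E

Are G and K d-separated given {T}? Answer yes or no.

No — G and K are d-connected given {T}.

Bayes-Ball from G | {T} reaches {D,E,K,M,P}.
K ∈ reach(G|{T}) ⇒ G ⊥̸ K | {T}.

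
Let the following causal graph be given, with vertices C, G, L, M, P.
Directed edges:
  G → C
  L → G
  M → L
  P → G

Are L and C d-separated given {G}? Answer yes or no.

Yes — L ⊥ C | {G}.

Bayes-Ball from L | {G} reaches {M,P}.
C ∉ reach(L|{G}) ⇒ L ⊥ C | {G}.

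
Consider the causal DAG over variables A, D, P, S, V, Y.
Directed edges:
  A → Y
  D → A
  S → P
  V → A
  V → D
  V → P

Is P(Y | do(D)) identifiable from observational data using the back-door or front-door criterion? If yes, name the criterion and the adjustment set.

desc(D)\{D}={A,Y}; candidates ⊆ {P,S,V}.
size 0: {}; under {} D still reaches {A,P,V,Y} ∋ Y.
{V}: D⊥Y given {V} in G with D→· removed — back-door holds.
P(Y|do(D)) = Σ_{V} P(Y|D,V)·P(V).

P(Y|do(D)): backdoor, adjust for {V}.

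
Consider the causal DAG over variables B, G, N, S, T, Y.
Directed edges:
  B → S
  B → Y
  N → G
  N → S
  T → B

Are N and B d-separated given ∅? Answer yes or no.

Yes — N ⊥ B | ∅.

Bayes-Ball from N | ∅ reaches {G,S}.
B ∉ reach(N|∅) ⇒ N ⊥ B | ∅.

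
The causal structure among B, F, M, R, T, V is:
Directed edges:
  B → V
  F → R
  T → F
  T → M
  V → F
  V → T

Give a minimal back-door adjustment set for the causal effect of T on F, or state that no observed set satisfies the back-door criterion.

T→F: minimal back-door set {V}.

desc(T)\{T}={F,M,R}; candidates ⊆ {B,V}.
size 0: {}; under {} T still reaches {B,F,R,V} ∋ F.
{V}: T⊥F given {V} in G with T→· removed — back-door holds.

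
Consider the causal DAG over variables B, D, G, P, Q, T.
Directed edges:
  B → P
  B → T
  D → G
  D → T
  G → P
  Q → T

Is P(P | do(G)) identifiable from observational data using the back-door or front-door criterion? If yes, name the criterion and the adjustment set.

desc(G)\{G}={P}; candidates ⊆ {B,D,Q,T}.
∅: G⊥P given ∅ in G with G→· removed — back-door holds.
P(P|do(G)) = P(P|G) — no adjustment needed.

P(P|do(G)): backdoor, adjust for ∅.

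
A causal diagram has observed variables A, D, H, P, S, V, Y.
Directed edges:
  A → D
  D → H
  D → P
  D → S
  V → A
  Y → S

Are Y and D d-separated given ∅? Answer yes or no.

Yes — Y ⊥ D | ∅.

Bayes-Ball from Y | ∅ reaches {S}.
D ∉ reach(Y|∅) ⇒ Y ⊥ D | ∅.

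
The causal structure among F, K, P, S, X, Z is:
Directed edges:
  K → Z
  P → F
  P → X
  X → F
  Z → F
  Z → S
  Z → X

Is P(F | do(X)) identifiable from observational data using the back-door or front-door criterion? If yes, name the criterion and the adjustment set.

P(F|do(X)): backdoor, adjust for {P, Z}.

desc(X)\{X}={F}; candidates ⊆ {K,P,S,Z}.
size 0: {}; under {} X still reaches {F,K,P,S,Z} ∋ F.
size 1: {K}, {P}, {S} …(+1); under {K} X still reaches {F,P,S,Z} ∋ F.
{P,Z}: X⊥F given {P,Z} in G with X→· removed — back-door holds.
P(F|do(X)) = Σ_{P,Z} P(F|X,P,Z)·P(P,Z).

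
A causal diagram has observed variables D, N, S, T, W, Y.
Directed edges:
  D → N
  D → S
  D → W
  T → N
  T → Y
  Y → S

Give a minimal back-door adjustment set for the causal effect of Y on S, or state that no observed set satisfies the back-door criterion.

Y→S: minimal back-door set ∅.

desc(Y)\{Y}={S}; candidates ⊆ {D,N,T,W}.
∅: Y⊥S given ∅ in G with Y→· removed — back-door holds.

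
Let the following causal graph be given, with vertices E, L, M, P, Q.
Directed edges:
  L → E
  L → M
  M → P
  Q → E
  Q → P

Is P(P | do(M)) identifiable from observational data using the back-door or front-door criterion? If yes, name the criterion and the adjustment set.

desc(M)\{M}={P}; candidates ⊆ {E,L,Q}.
∅: M⊥P given ∅ in G with M→· removed — back-door holds.
P(P|do(M)) = P(P|M) — no adjustment needed.

P(P|do(M)): backdoor, adjust for ∅.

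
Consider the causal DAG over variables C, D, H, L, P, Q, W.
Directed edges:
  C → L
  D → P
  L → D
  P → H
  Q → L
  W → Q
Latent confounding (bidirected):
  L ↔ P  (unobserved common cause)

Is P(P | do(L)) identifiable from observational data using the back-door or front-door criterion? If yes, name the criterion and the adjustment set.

P(P|do(L)): frontdoor, adjust for {D}.

desc(L)\{L}={D,H,P}; candidates ⊆ {C,Q,W}.
L↔P: latent back-door arc(s) into L.
size 0: {}; under {} L still reaches {C,H,P,Q,W} ∋ P.
size 1: {C}, {Q}, {W}; under {C} L still reaches {H,P,Q,W} ∋ P.
size 2: {C,Q}, {C,W}, {Q,W}; under {C,Q} L still reaches {H,P} ∋ P.
L↔P cannot be blocked by any observed set — no back-door set.
{D}: (i) intercepts every directed L→P path; (ii) no back-door L→{D}; (iii) {L} blocks every back-door {D}→P. Front-door holds.
P(P|do(L)) = Σ_{D} P(D|L) Σ_{L'} P(P|D,L')P(L').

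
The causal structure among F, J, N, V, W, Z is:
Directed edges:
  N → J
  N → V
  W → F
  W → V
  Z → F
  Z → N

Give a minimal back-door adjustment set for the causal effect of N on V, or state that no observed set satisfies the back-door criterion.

N→V: minimal back-door set ∅.

desc(N)\{N}={J,V}; candidates ⊆ {F,W,Z}.
∅: N⊥V given ∅ in G with N→· removed — back-door holds.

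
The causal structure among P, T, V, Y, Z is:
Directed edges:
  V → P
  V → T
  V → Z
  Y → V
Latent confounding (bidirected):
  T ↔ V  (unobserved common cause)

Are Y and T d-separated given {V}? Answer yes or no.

Bayes-Ball from Y | {V} reaches {T}.
T ∈ reach(Y|{V}) ⇒ Y ⊥̸ T | {V}.

No — Y and T are d-connected given {V}.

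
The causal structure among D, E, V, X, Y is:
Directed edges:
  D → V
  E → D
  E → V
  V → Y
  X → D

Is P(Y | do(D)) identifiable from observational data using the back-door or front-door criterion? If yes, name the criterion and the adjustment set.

desc(D)\{D}={V,Y}; candidates ⊆ {E,X}.
size 0: {}; under {} D still reaches {E,V,X,Y} ∋ Y.
{E}: D⊥Y given {E} in G with D→· removed — back-door holds.
P(Y|do(D)) = Σ_{E} P(Y|D,E)·P(E).

P(Y|do(D)): backdoor, adjust for {E}.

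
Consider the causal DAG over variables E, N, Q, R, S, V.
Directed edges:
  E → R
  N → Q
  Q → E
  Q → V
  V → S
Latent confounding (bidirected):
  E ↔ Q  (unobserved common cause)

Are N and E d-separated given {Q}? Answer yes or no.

No — N and E are d-connected given {Q}.

Bayes-Ball from N | {Q} reaches {E,R}.
E ∈ reach(N|{Q}) ⇒ N ⊥̸ E | {Q}.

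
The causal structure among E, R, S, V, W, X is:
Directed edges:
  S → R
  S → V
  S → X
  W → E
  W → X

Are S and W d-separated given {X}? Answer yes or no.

No — S and W are d-connected given {X}.

Bayes-Ball from S | {X} reaches {E,R,V,W}.
W ∈ reach(S|{X}) ⇒ S ⊥̸ W | {X}.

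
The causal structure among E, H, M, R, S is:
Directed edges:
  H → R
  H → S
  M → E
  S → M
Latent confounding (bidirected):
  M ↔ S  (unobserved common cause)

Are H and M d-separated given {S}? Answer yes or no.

Bayes-Ball from H | {S} reaches {E,M,R}.
M ∈ reach(H|{S}) ⇒ H ⊥̸ M | {S}.

No — H and M are d-connected given {S}.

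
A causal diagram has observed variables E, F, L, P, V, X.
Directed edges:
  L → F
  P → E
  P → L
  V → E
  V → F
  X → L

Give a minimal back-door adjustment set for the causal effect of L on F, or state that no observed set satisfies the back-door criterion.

L→F: minimal back-door set ∅.

desc(L)\{L}={F}; candidates ⊆ {E,P,V,X}.
∅: L⊥F given ∅ in G with L→· removed — back-door holds.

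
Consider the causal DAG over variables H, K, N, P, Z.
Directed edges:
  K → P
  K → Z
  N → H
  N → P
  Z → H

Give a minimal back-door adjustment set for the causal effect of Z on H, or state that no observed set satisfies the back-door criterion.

desc(Z)\{Z}={H}; candidates ⊆ {K,N,P}.
∅: Z⊥H given ∅ in G with Z→· removed — back-door holds.

Z→H: minimal back-door set ∅.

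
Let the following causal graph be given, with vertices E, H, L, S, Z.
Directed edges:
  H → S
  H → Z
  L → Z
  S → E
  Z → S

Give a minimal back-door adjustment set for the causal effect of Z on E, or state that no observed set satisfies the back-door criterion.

desc(Z)\{Z}={E,S}; candidates ⊆ {H,L}.
size 0: {}; under {} Z still reaches {E,H,L,S} ∋ E.
{H}: Z⊥E given {H} in G with Z→· removed — back-door holds.

Z→E: minimal back-door set {H}.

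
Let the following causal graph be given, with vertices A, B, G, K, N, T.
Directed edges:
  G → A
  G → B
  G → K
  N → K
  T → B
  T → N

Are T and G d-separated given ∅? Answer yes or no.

Yes — T ⊥ G | ∅.

Bayes-Ball from T | ∅ reaches {B,K,N}.
G ∉ reach(T|∅) ⇒ T ⊥ G | ∅.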